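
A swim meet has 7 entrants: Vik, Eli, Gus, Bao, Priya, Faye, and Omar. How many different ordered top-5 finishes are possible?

2520

There are 7 choices for 1st place, 6 for 2nd, and so on down to 3 for position 5.
That gives 7 × 6 × 5 × 4 × 3 = 2520.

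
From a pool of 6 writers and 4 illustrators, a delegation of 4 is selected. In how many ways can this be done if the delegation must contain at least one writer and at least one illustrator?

194

With no constraint there are C(10,4) = 210 possible selections.
Selections missing a whole group: no writers → C(4,4) = 1; no illustrators → C(6,4) = 15.
Both groups omitted at once is impossible, so 210 − 16 = 194.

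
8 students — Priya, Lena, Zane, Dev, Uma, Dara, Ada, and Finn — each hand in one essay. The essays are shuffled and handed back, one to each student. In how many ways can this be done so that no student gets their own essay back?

This is the derangement count D_8: permutations of 8 items with no fixed point.
By inclusion–exclusion this is Σ_{j=0}^{8} (−1)^j C(8,j)·(8−j)!.
Computing: 40320 − 40320 + 20160 − 6720 + 1680 − 336 + 56 − 8 + 1 = 14833.

14833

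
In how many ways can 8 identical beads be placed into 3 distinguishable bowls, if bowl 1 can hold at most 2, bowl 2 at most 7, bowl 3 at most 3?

11

Ignoring the caps, the number of non-negative solutions to x_1+…+x_3 = 8 is C(10,2) = 45.
Subtract solutions that violate a single cap (substitute x_i' = x_i − (cap_i+1)): x_1 ≥ 3 gives C(7,2) = 21; x_2 ≥ 8 gives C(2,2) = 1; x_3 ≥ 4 gives C(6,2) = 15. Together 37.
Add back pairs where two caps are both exceeded: 0 + 3 + 0 = 3.
By inclusion–exclusion the count is 45 − 37 + 3 = 11.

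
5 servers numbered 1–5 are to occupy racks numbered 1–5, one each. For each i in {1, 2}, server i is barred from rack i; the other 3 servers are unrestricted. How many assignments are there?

Let Aᵢ (for i ∈ {1, 2}) be the placements that put server i in its forbidden rack. Any j of these fix j positions, leaving (5−j)! ways to fill the rest, and there are C(2,j) ways to pick which j.
By inclusion–exclusion, the number of valid placements is Σ_{j=0}^{2} (−1)^j C(2,j)·(5−j)!.
Computing: 120 − 48 + 6 = 78.

78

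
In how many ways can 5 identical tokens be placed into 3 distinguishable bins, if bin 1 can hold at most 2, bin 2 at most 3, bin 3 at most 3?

9

Without the upper bounds there are C(7,2) = 21 ways to split 5 among 3 bins.
Subtract solutions that violate a single cap (substitute x_i' = x_i − (cap_i+1)): x_1 ≥ 3 gives C(4,2) = 6; x_2 ≥ 4 gives C(3,2) = 3; x_3 ≥ 4 gives C(3,2) = 3. Together 12.
No two caps can be exceeded simultaneously, so the pair terms are all 0.
By inclusion–exclusion the count is 21 − 12 + 0 = 9.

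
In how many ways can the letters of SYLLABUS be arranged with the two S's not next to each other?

7560

Total arrangements of SYLLABUS: 8!/(2!·2!) = 10080.
Arrangements with the S's together: treat SS as one letter, giving (7)!/(2!) = 2520.
Hence 10080 − 2520 = 7560.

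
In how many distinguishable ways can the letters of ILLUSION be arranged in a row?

10080

The 8 letters of ILLUSION have repeats: I appearing twice and L appearing twice.
So there are 8! / (2!·2!) = 10080 distinguishable arrangements.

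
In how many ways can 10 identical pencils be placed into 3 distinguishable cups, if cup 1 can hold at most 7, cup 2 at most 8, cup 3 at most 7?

Without the upper bounds there are C(12,2) = 66 ways to split 10 among 3 cups.
Subtract solutions that violate a single cap (substitute x_i' = x_i − (cap_i+1)): x_1 ≥ 8 gives C(4,2) = 6; x_2 ≥ 9 gives C(3,2) = 3; x_3 ≥ 8 gives C(4,2) = 6. Together 15.
No two caps can be exceeded simultaneously, so the pair terms are all 0.
By inclusion–exclusion the count is 66 − 15 + 0 = 51.

51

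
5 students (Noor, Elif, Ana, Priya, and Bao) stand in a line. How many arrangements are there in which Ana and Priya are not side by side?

There are 5! = 120 arrangements in all. If Ana and Priya are adjacent, merging them into one block gives 2·(4)! = 48 arrangements.
So 120 − 48 = 72 arrangements keep them apart.

72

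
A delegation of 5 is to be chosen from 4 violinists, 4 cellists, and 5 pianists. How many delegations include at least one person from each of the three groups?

980

With no constraint there are C(13,5) = 1287 possible selections.
Selections missing a whole group: no violinists → C(9,5) = 126; no cellists → C(9,5) = 126; no pianists → C(8,5) = 56.
Add back selections omitting two groups (i.e. drawn from a single group): C(4,5) + C(4,5) + C(5,5) = 1.
By inclusion–exclusion: 1287 − 308 + 1 = 980.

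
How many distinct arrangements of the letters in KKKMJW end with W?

With the last slot taken by W, it remains to arrange the other 5 letters (KKKMJ).
Those 5 letters have K appearing 3 times, giving (5)!/(3!) = 20.

20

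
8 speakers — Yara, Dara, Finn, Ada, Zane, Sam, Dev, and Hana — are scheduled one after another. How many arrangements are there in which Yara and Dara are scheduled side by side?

10080

Glue Yara and Dara into one block (2 internal orders), leaving 7 units to arrange in a row.
So the count is 2·(7)! = 10080.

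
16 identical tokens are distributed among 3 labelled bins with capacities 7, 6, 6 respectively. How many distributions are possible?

Ignoring the caps, the number of non-negative solutions to x_1+…+x_3 = 16 is C(18,2) = 153.
Subtract solutions that violate a single cap (substitute x_i' = x_i − (cap_i+1)): x_1 ≥ 8 gives C(10,2) = 45; x_2 ≥ 7 gives C(11,2) = 55; x_3 ≥ 7 gives C(11,2) = 55. Together 155.
Add back pairs where two caps are both exceeded: 3 + 3 + 6 = 12.
By inclusion–exclusion the count is 153 − 155 + 12 = 10.

10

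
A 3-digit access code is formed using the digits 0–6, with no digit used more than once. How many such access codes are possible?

210

With no repetition, fill the 3 digits in order: 7 choices, then 6, down to 5.
7 × 6 × 5 = 210.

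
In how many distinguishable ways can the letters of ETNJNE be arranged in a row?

180

The 6 letters of ETNJNE have repeats: E appearing twice and N appearing twice.
Dividing 6! = 720 by 2!·2! = 4 for the repeated letters gives 180.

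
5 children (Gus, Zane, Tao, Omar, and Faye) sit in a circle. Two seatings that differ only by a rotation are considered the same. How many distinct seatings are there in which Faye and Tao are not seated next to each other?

12

All circular seatings of 5 people number (4)! = 24.
Seatings with Faye beside Tao: treat them as a block with 2 internal orders, giving 2 × (3)! = 12.
Subtracting, 24 − 12 = 12.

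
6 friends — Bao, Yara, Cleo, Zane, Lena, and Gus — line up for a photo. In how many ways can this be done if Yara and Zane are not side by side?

There are 6! = 720 arrangements in all. If Yara and Zane are adjacent, merging them into one block gives 2·(5)! = 240 arrangements.
Complementary counting: 720 − 240 = 480.

480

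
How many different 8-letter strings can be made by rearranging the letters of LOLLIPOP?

1680

The 8 letters of LOLLIPOP have repeats: L appearing 3 times, O appearing twice, and P appearing twice.
The number of distinct arrangements is 8!/(3!·2!·2!) = 40320/24 = 1680.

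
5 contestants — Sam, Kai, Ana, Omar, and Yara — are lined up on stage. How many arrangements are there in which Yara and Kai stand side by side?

Glue Yara and Kai into one block (2 internal orders), leaving 4 units to arrange in a row.
So the count is 2·(4)! = 48.

48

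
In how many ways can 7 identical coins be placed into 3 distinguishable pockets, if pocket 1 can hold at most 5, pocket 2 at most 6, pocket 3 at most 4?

Without the upper bounds there are C(9,2) = 36 ways to split 7 among 3 pockets.
Subtract solutions that violate a single cap (substitute x_i' = x_i − (cap_i+1)): x_1 ≥ 6 gives C(3,2) = 3; x_2 ≥ 7 gives C(2,2) = 1; x_3 ≥ 5 gives C(4,2) = 6. Together 10.
No two caps can be exceeded simultaneously, so the pair terms are all 0.
By inclusion–exclusion the count is 36 − 10 + 0 = 26.

26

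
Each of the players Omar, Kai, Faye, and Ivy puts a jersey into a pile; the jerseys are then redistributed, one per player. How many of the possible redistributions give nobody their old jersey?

Let Aᵢ be the assignments in which player i gets their old jersey. We want the size of the complement of A₁∪…∪A_4.
By inclusion–exclusion this is Σ_{j=0}^{4} (−1)^j C(4,j)·(4−j)!.
Computing: 24 − 24 + 12 − 4 + 1 = 9.

9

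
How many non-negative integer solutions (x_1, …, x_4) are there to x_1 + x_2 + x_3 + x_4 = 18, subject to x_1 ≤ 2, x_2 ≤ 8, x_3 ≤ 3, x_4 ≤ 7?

By stars and bars, unrestricted non-negative solutions to x_1+…+x_4 = 18 number C(18+3,3) = 1330.
Subtract solutions that violate a single cap (substitute x_i' = x_i − (cap_i+1)): x_1 ≥ 3 gives C(18,3) = 816; x_2 ≥ 9 gives C(12,3) = 220; x_3 ≥ 4 gives C(17,3) = 680; x_4 ≥ 8 gives C(13,3) = 286. Together 2002.
Add back pairs where two caps are both exceeded: 84 + 364 + 120 + 56 + 4 + 84 = 712.
Subtract triples: 10 + 0 + 20 + 0 = 30.
By inclusion–exclusion the count is 1330 − 2002 + 712 − 30 = 10.

10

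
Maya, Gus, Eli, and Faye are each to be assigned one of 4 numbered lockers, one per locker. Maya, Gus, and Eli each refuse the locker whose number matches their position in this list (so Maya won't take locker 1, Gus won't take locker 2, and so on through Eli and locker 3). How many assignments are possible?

11

Let Aᵢ (for i ∈ {1, 2, 3}) be the placements that put person i in their forbidden locker. Any j of these fix j positions, leaving (4−j)! ways to fill the rest, and there are C(3,j) ways to pick which j.
By inclusion–exclusion, the number of valid placements is Σ_{j=0}^{3} (−1)^j C(3,j)·(4−j)!.
Computing: 24 − 18 + 6 − 1 = 11.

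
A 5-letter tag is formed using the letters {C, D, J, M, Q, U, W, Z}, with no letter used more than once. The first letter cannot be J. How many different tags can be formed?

The first letter has 8−1 = 7 choices (anything except J).
The remaining 4 letters are filled from the other 7 symbols without repetition: 7 × 6 × 5 × 4 = 840.
Total: 7 × 840 = 5880.

5880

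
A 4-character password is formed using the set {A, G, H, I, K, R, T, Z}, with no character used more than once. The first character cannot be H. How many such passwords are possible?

1470

The first character has 8−1 = 7 choices (anything except H).
The remaining 3 characters are filled from the other 7 symbols without repetition: 7 × 6 × 5 = 210.
Total: 7 × 210 = 1470.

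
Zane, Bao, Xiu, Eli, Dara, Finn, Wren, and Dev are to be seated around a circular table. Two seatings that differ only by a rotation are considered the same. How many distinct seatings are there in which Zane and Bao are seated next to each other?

Glue Zane and Bao into a block (2 internal orders). Seating 7 units around a circle gives (6)! arrangements.
So 2 × (6)! = 2 × 720 = 1440.

1440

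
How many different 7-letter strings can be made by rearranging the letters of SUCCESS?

SUCCESS has 7 letters with C appearing twice and S appearing 3 times.
Dividing 7! = 5040 by 3!·2! = 12 for the repeated letters gives 420.

420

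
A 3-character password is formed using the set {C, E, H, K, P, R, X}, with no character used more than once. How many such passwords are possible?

210

This is a permutation of 3 out of 7: P(7,3) = 7!/4!.
7 × 6 × 5 = 210.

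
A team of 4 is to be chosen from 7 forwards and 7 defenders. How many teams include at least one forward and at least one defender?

Total 4-person selections from all 14: C(14,4) = 1001.
Subtract selections that omit an entire group: no forwards → C(7,4) = 35; no defenders → C(7,4) = 35.
Both groups omitted at once is impossible, so 1001 − 70 = 931.

931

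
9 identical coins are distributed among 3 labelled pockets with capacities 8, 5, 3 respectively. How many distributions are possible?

23

By stars and bars, unrestricted non-negative solutions to x_1+…+x_3 = 9 number C(9+2,2) = 55.
Subtract solutions that violate a single cap (substitute x_i' = x_i − (cap_i+1)): x_1 ≥ 9 gives C(2,2) = 1; x_2 ≥ 6 gives C(5,2) = 10; x_3 ≥ 4 gives C(7,2) = 21. Together 32.
No two caps can be exceeded simultaneously, so the pair terms are all 0.
By inclusion–exclusion the count is 55 − 32 + 0 = 23.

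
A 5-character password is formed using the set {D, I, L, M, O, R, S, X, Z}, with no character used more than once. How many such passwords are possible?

15120

Choose and order 5 of the 9 symbols: the first character has 9 options, the next 8, and so on down to 5.
That product is 9 × 8 × 7 × 6 × 5 = 15120.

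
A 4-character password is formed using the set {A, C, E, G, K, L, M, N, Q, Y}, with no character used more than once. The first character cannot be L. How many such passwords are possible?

The first character has 10−1 = 9 choices (anything except L).
The remaining 3 characters are filled from the other 9 symbols without repetition: 9 × 8 × 7 = 504.
Total: 9 × 504 = 4536.

4536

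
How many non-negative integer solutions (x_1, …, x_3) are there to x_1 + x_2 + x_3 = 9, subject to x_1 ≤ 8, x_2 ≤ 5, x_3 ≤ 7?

41

By stars and bars, unrestricted non-negative solutions to x_1+…+x_3 = 9 number C(9+2,2) = 55.
Subtract solutions that violate a single cap (substitute x_i' = x_i − (cap_i+1)): x_1 ≥ 9 gives C(2,2) = 1; x_2 ≥ 6 gives C(5,2) = 10; x_3 ≥ 8 gives C(3,2) = 3. Together 14.
No two caps can be exceeded simultaneously, so the pair terms are all 0.
By inclusion–exclusion the count is 55 − 14 + 0 = 41.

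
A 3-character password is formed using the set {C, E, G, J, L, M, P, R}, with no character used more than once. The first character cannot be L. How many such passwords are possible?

The first character has 8−1 = 7 choices (anything except L).
The remaining 2 characters are filled from the other 7 symbols without repetition: 7 × 6 = 42.
Total: 7 × 42 = 294.

294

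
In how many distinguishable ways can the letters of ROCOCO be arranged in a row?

60

The 6 letters of ROCOCO have repeats: C appearing twice and O appearing 3 times.
So there are 6! / (3!·2!) = 60 distinguishable arrangements.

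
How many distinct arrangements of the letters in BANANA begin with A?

30

Fix A in the first position and arrange the remaining 5 letters.
Those 5 letters have A appearing twice and N appearing twice, giving (5)!/(2!·2!) = 30.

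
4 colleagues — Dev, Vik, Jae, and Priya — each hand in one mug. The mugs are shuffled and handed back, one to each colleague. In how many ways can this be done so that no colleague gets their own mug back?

This is the derangement count D_4: permutations of 4 items with no fixed point.
By inclusion–exclusion this is Σ_{j=0}^{4} (−1)^j C(4,j)·(4−j)!.
Computing: 24 − 24 + 12 − 4 + 1 = 9.

9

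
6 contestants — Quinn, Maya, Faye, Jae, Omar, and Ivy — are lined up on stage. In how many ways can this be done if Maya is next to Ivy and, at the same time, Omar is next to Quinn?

96

Treat {Maya,Ivy} as one block (2 orders) and {Omar,Quinn} as another (2 orders).
That leaves 4 units to arrange: 2 × 2 × 4! = 4 × 24 = 96.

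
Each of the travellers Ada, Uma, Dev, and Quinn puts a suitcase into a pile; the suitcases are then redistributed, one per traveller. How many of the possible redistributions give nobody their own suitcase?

This is the derangement count D_4: permutations of 4 items with no fixed point.
By inclusion–exclusion this is Σ_{j=0}^{4} (−1)^j C(4,j)·(4−j)!.
Computing: 24 − 24 + 12 − 4 + 1 = 9.

9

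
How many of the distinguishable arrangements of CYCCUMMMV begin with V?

1120

Fix V in the first position and arrange the remaining 8 letters.
Those 8 letters have C appearing 3 times and M appearing 3 times, giving (8)!/(3!·3!) = 1120.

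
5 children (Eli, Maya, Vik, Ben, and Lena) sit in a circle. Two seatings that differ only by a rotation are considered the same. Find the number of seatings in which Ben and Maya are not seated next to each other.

12

All circular seatings of 5 people number (4)! = 24.
Those with Ben next to Maya: fuse the pair into one unit and seat 4 units around a circle — 2·(3)! = 12.
Subtracting, 24 − 12 = 12.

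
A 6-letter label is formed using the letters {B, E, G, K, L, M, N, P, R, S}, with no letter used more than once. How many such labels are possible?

Choose and order 6 of the 10 symbols: the first letter has 10 options, the next 9, and so on down to 5.
That product is 10 × 9 × 8 × 7 × 6 × 5 = 151200.

151200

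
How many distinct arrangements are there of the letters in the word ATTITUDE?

6720

Letter multiplicities in ATTITUDE: A×1, D×1, E×1, I×1, T×3, U×1.
Dividing 8! = 40320 by 3! = 6 for the repeated letters gives 6720.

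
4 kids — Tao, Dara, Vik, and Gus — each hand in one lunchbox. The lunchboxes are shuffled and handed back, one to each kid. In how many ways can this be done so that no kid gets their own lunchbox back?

9

This is the derangement count D_4: permutations of 4 items with no fixed point.
By inclusion–exclusion this is Σ_{j=0}^{4} (−1)^j C(4,j)·(4−j)!.
Computing: 24 − 24 + 12 − 4 + 1 = 9.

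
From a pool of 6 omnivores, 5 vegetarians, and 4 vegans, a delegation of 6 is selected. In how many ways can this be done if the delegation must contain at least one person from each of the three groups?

4250

Total 6-person selections from all 15: C(15,6) = 5005.
Subtract selections that omit an entire group: no omnivores → C(9,6) = 84; no vegetarians → C(10,6) = 210; no vegans → C(11,6) = 462.
Add back selections omitting two groups (i.e. drawn from a single group): C(6,6) + C(5,6) + C(4,6) = 1.
By inclusion–exclusion: 5005 − 756 + 1 = 4250.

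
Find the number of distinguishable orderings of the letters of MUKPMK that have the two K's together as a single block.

Treat the 2 copies of K as a single block. The multiset to arrange is then {KK, M, M, P, U}, 5 items in all.
That gives (5)!/(2!) = 60 arrangements.

60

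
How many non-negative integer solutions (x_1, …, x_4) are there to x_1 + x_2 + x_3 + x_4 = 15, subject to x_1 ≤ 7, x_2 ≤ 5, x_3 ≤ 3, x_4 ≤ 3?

Without the upper bounds there are C(18,3) = 816 ways to split 15 among 4 variables.
Subtract solutions that violate a single cap (substitute x_i' = x_i − (cap_i+1)): x_1 ≥ 8 gives C(10,3) = 120; x_2 ≥ 6 gives C(12,3) = 220; x_3 ≥ 4 gives C(14,3) = 364; x_4 ≥ 4 gives C(14,3) = 364. Together 1068.
Add back pairs where two caps are both exceeded: 4 + 20 + 20 + 56 + 56 + 120 = 276.
Subtract triples: 0 + 0 + 0 + 4 = 4.
By inclusion–exclusion the count is 816 − 1068 + 276 − 4 = 20.

20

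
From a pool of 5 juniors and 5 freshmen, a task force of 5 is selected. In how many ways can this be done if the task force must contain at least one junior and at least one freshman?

250

Total 5-person selections from all 10: C(10,5) = 252.
Selections missing a whole group: no juniors → C(5,5) = 1; no freshmen → C(5,5) = 1.
Both groups omitted at once is impossible, so 252 − 2 = 250.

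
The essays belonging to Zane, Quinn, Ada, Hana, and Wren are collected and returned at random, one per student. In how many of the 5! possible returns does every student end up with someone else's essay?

Count assignments avoiding every fixed point. For any j of the 5 students fixed to their own essay, the other 5−j can be arranged in (5−j)! ways.
By inclusion–exclusion this is Σ_{j=0}^{5} (−1)^j C(5,j)·(5−j)!.
Computing: 120 − 120 + 60 − 20 + 5 − 1 = 44.

44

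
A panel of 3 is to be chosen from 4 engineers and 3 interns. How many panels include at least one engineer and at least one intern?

Total 3-person selections from all 7: C(7,3) = 35.
Selections missing a whole group: no engineers → C(3,3) = 1; no interns → C(4,3) = 4.
Both groups omitted at once is impossible, so 35 − 5 = 30.

30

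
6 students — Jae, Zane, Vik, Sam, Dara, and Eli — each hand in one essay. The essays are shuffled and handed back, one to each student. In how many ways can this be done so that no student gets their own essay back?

Let Aᵢ be the assignments in which student i gets their own essay. We want the size of the complement of A₁∪…∪A_6.
By inclusion–exclusion this is Σ_{j=0}^{6} (−1)^j C(6,j)·(6−j)!.
Computing: 720 − 720 + 360 − 120 + 30 − 6 + 1 = 265.

265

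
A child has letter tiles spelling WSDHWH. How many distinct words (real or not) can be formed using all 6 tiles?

The 6 letters of WSDHWH have repeats: H appearing twice and W appearing twice.
The number of distinct arrangements is 6!/(2!·2!) = 720/4 = 180.

180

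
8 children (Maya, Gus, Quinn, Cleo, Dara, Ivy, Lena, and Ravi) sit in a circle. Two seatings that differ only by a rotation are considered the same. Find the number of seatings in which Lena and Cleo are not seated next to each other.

Without the restriction there are (7)! = 5040 seatings.
Those with Lena next to Cleo: fuse the pair into one unit and seat 7 units around a circle — 2·(6)! = 1440.
Subtracting, 5040 − 1440 = 3600.

3600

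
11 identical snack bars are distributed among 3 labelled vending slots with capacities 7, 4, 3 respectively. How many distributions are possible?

10

Ignoring the caps, the number of non-negative solutions to x_1+…+x_3 = 11 is C(13,2) = 78.
Subtract solutions that violate a single cap (substitute x_i' = x_i − (cap_i+1)): x_1 ≥ 8 gives C(5,2) = 10; x_2 ≥ 5 gives C(8,2) = 28; x_3 ≥ 4 gives C(9,2) = 36. Together 74.
Add back pairs where two caps are both exceeded: 0 + 0 + 6 = 6.
By inclusion–exclusion the count is 78 − 74 + 6 = 10.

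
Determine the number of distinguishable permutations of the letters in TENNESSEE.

Letter multiplicities in TENNESSEE: E×4, N×2, S×2, T×1.
Dividing 9! = 362880 by 4!·2!·2! = 96 for the repeated letters gives 3780.

3780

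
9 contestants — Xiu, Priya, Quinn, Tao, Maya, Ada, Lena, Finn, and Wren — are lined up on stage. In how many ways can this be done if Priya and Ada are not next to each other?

Of the 9! = 362880 arrangements, those with Priya and Ada adjacent number 2 × 8! = 80640 (treat the pair as a block with 2 internal orders).
So 362880 − 80640 = 282240 arrangements keep them apart.

282240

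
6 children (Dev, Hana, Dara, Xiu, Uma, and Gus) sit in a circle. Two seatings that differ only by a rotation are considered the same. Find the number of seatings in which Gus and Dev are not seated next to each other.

72

Without the restriction there are (5)! = 120 seatings.
Seatings with Gus beside Dev: treat them as a block with 2 internal orders, giving 2 × (4)! = 48.
Subtracting, 120 − 48 = 72.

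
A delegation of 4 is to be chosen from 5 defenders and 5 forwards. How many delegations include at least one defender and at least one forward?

200

Unrestricted: C(10,4) = 210 ways to pick any 4 of the 10.
Selections missing a whole group: no defenders → C(5,4) = 5; no forwards → C(5,4) = 5.
Both groups omitted at once is impossible, so 210 − 10 = 200.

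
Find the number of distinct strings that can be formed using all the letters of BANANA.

Letter multiplicities in BANANA: A×3, B×1, N×2.
Dividing 6! = 720 by 3!·2! = 12 for the repeated letters gives 60.

60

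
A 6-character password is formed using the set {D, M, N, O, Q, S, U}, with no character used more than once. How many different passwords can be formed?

This is a permutation of 6 out of 7: P(7,6) = 7!/1!.
7 × 6 × 5 × 4 × 3 × 2 = 5040.

5040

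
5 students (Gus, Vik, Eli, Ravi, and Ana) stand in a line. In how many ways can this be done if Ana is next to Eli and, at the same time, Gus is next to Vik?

24

Treat {Ana,Eli} as one block (2 orders) and {Gus,Vik} as another (2 orders).
That leaves 3 units to arrange: 2 × 2 × 3! = 4 × 6 = 24.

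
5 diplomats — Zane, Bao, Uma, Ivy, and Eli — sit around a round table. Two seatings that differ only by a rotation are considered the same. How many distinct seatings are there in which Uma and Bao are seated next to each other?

Treat {Uma, Bao} as one unit (2 internal orders) and seat the resulting 4 units around the table: (3)! circular arrangements.
So 2 × (3)! = 2 × 6 = 12.

12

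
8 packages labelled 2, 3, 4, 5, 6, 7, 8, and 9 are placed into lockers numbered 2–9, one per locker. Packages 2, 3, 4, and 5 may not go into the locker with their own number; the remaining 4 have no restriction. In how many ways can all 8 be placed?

24024

Let Aᵢ (for 2 ≤ i ≤ 5) be the placements that put package i in its forbidden locker. Any j of these fix j positions, leaving (8−j)! ways to fill the rest, and there are C(4,j) ways to pick which j.
By inclusion–exclusion, the number of valid placements is Σ_{j=0}^{4} (−1)^j C(4,j)·(8−j)!.
Computing: 40320 − 20160 + 4320 − 480 + 24 = 24024.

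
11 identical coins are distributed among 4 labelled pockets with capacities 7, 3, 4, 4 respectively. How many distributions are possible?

80

Without the upper bounds there are C(14,3) = 364 ways to split 11 among 4 pockets.
Subtract solutions that violate a single cap (substitute x_i' = x_i − (cap_i+1)): x_1 ≥ 8 gives C(6,3) = 20; x_2 ≥ 4 gives C(10,3) = 120; x_3 ≥ 5 gives C(9,3) = 84; x_4 ≥ 5 gives C(9,3) = 84. Together 308.
Add back pairs where two caps are both exceeded: 0 + 0 + 0 + 10 + 10 + 4 = 24.
By inclusion–exclusion the count is 364 − 308 + 24 = 80.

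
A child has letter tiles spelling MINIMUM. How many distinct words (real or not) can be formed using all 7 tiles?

The 7 letters of MINIMUM have repeats: I appearing twice and M appearing 3 times.
Dividing 7! = 5040 by 3!·2! = 12 for the repeated letters gives 420.

420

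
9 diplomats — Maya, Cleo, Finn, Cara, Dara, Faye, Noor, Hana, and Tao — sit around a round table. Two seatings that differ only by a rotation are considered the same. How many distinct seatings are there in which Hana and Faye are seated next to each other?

10080

Treat {Hana, Faye} as one unit (2 internal orders) and seat the resulting 8 units around the table: (7)! circular arrangements.
So 2 × (7)! = 2 × 5040 = 10080.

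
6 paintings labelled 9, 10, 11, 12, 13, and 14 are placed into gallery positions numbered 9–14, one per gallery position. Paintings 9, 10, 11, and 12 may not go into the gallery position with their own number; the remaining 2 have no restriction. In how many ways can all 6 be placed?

362

Let Aᵢ (for 9 ≤ i ≤ 12) be the placements that put painting i in its forbidden gallery position. Any j of these fix j positions, leaving (6−j)! ways to fill the rest, and there are C(4,j) ways to pick which j.
By inclusion–exclusion, the number of valid placements is Σ_{j=0}^{4} (−1)^j C(4,j)·(6−j)!.
Computing: 720 − 480 + 144 − 24 + 2 = 362.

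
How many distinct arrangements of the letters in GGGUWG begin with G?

20

With the first slot taken by G, it remains to arrange the other 5 letters (GGUWG).
Those 5 letters have G appearing 3 times, giving (5)!/(3!) = 20.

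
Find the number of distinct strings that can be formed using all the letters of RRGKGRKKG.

Letter multiplicities in RRGKGRKKG: G×3, K×3, R×3.
Dividing 9! = 362880 by 3!·3!·3! = 216 for the repeated letters gives 1680.

1680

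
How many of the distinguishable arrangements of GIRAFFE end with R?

360

With the last slot taken by R, it remains to arrange the other 6 letters (GIAFFE).
Those 6 letters have F appearing twice, giving (6)!/(2!) = 360.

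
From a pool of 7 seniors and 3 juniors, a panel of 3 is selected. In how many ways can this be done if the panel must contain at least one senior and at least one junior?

84

With no constraint there are C(10,3) = 120 possible selections.
Subtract selections that omit an entire group: no seniors → C(3,3) = 1; no juniors → C(7,3) = 35.
Both groups omitted at once is impossible, so 120 − 36 = 84.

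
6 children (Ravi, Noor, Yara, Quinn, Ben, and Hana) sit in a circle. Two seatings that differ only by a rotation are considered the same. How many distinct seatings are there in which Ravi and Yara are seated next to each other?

Treat {Ravi, Yara} as one unit (2 internal orders) and seat the resulting 5 units around the table: (4)! circular arrangements.
So 2 × (4)! = 2 × 24 = 48.

48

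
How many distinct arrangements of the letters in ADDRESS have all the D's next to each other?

360

Treat the 2 copies of D as a single block. The multiset to arrange is then {DD, A, E, R, S, S}, 6 items in all.
That gives (6)!/(2!) = 360 arrangements.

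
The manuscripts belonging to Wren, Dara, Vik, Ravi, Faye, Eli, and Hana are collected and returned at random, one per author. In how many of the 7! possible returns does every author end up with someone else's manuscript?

Count assignments avoiding every fixed point. For any j of the 7 authors fixed to their own manuscript, the other 7−j can be arranged in (7−j)! ways.
By inclusion–exclusion this is Σ_{j=0}^{7} (−1)^j C(7,j)·(7−j)!.
Computing: 5040 − 5040 + 2520 − 840 + 210 − 42 + 7 − 1 = 1854.

1854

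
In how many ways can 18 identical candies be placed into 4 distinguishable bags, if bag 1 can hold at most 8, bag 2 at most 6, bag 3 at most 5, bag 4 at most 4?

Ignoring the caps, the number of non-negative solutions to x_1+…+x_4 = 18 is C(21,3) = 1330.
Subtract solutions that violate a single cap (substitute x_i' = x_i − (cap_i+1)): x_1 ≥ 9 gives C(12,3) = 220; x_2 ≥ 7 gives C(14,3) = 364; x_3 ≥ 6 gives C(15,3) = 455; x_4 ≥ 5 gives C(16,3) = 560. Together 1599.
Add back pairs where two caps are both exceeded: 10 + 20 + 35 + 56 + 84 + 120 = 325.
Subtract triples: 0 + 0 + 0 + 1 = 1.
By inclusion–exclusion the count is 1330 − 1599 + 325 − 1 = 55.

55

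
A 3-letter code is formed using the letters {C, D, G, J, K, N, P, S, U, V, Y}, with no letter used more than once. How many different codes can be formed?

This is a permutation of 3 out of 11: P(11,3) = 11!/8!.
That product is 11 × 10 × 9 = 990.

990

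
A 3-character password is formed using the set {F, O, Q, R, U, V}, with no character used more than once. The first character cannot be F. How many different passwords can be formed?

The first character has 6−1 = 5 choices (anything except F).
The remaining 2 characters are filled from the other 5 symbols without repetition: 5 × 4 = 20.
Total: 5 × 20 = 100.

100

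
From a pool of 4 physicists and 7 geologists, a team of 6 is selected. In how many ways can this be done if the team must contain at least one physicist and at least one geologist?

455

Total 6-person selections from all 11: C(11,6) = 462.
Subtract selections that omit an entire group: no physicists → C(7,6) = 7; no geologists → C(4,6) = 0.
Both groups omitted at once is impossible, so 462 − 7 = 455.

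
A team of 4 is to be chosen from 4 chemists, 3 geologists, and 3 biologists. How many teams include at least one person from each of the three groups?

Total 4-person selections from all 10: C(10,4) = 210.
Selections missing a whole group: no chemists → C(6,4) = 15; no geologists → C(7,4) = 35; no biologists → C(7,4) = 35.
Add back selections omitting two groups (i.e. drawn from a single group): C(4,4) + C(3,4) + C(3,4) = 1.
By inclusion–exclusion: 210 − 85 + 1 = 126.

126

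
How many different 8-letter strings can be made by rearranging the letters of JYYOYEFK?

6720

The 8 letters of JYYOYEFK have repeats: Y appearing 3 times.
The number of distinct arrangements is 8!/(3!) = 40320/6 = 6720.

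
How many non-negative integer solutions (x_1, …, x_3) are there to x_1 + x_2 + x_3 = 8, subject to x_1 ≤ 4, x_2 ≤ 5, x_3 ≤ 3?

14

Without the upper bounds there are C(10,2) = 45 ways to split 8 among 3 variables.
Subtract solutions that violate a single cap (substitute x_i' = x_i − (cap_i+1)): x_1 ≥ 5 gives C(5,2) = 10; x_2 ≥ 6 gives C(4,2) = 6; x_3 ≥ 4 gives C(6,2) = 15. Together 31.
No two caps can be exceeded simultaneously, so the pair terms are all 0.
By inclusion–exclusion the count is 45 − 31 + 0 = 14.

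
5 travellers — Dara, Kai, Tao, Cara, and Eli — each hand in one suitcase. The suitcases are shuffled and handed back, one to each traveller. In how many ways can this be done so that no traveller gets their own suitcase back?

44

Let Aᵢ be the assignments in which traveller i gets their own suitcase. We want the size of the complement of A₁∪…∪A_5.
By inclusion–exclusion this is Σ_{j=0}^{5} (−1)^j C(5,j)·(5−j)!.
Computing: 120 − 120 + 60 − 20 + 5 − 1 = 44.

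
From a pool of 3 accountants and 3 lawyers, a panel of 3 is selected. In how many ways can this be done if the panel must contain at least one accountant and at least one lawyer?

18

With no constraint there are C(6,3) = 20 possible selections.
Selections missing a whole group: no accountants → C(3,3) = 1; no lawyers → C(3,3) = 1.
Both groups omitted at once is impossible, so 20 − 2 = 18.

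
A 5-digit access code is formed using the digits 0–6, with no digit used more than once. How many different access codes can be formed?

With no repetition, fill the 5 digits in order: 7 choices, then 6, down to 3.
7 × 6 × 5 × 4 × 3 = 2520.

2520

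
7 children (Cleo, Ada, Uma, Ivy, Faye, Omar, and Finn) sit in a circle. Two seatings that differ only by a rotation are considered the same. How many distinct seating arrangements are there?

720

Fix one person's seat to break rotational symmetry; the remaining 6 people can be arranged in (6)! = 720 ways.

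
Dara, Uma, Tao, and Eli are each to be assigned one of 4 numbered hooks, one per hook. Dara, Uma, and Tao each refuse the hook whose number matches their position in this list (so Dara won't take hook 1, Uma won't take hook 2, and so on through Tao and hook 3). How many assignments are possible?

Let Aᵢ (for i ∈ {1, 2, 3}) be the placements that put person i in their forbidden hook. Any j of these fix j positions, leaving (4−j)! ways to fill the rest, and there are C(3,j) ways to pick which j.
By inclusion–exclusion, the number of valid placements is Σ_{j=0}^{3} (−1)^j C(3,j)·(4−j)!.
Computing: 24 − 18 + 6 − 1 = 11.

11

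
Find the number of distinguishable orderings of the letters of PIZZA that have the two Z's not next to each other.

36

There are 5!/(2!) = 60 arrangements of PIZZA in total.
Arrangements with the Z's together: treat ZZ as one letter, giving (4)! = 24.
Subtracting, 60 − 24 = 36 arrangements keep the Z's apart.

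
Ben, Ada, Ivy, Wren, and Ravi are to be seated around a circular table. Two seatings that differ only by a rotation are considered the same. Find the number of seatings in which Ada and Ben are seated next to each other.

12

Treat {Ada, Ben} as one unit (2 internal orders) and seat the resulting 4 units around the table: (3)! circular arrangements.
So 2 × (3)! = 2 × 6 = 12.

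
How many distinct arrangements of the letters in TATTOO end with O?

20

Fix O in the last position and arrange the remaining 5 letters.
Those 5 letters have T appearing 3 times, giving (5)!/(3!) = 20.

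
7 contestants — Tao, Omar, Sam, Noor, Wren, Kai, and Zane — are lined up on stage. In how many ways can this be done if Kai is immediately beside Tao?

1440

Glue Kai and Tao into one block (2 internal orders), leaving 6 units to arrange in a row.
That gives 2 × 6! = 2 × 720 = 1440.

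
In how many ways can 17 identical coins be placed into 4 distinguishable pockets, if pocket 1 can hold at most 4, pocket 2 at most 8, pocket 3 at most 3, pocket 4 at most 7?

By stars and bars, unrestricted non-negative solutions to x_1+…+x_4 = 17 number C(17+3,3) = 1140.
Subtract solutions that violate a single cap (substitute x_i' = x_i − (cap_i+1)): x_1 ≥ 5 gives C(15,3) = 455; x_2 ≥ 9 gives C(11,3) = 165; x_3 ≥ 4 gives C(16,3) = 560; x_4 ≥ 8 gives C(12,3) = 220. Together 1400.
Add back pairs where two caps are both exceeded: 20 + 165 + 35 + 35 + 1 + 56 = 312.
Subtract triples: 0 + 0 + 1 + 0 = 1.
By inclusion–exclusion the count is 1140 − 1400 + 312 − 1 = 51.

51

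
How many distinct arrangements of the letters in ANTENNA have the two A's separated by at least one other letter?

300

Total arrangements of ANTENNA: 7!/(3!·2!) = 420.
Arrangements with the A's together: treat AA as one letter, giving (6)!/(3!) = 120.
Subtracting, 420 − 120 = 300 arrangements keep the A's apart.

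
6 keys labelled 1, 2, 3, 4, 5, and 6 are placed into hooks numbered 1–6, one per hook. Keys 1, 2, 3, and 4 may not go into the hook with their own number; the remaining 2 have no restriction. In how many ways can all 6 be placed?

362

Let Aᵢ (for 1 ≤ i ≤ 4) be the placements that put key i in its forbidden hook. Any j of these fix j positions, leaving (6−j)! ways to fill the rest, and there are C(4,j) ways to pick which j.
By inclusion–exclusion, the number of valid placements is Σ_{j=0}^{4} (−1)^j C(4,j)·(6−j)!.
Computing: 720 − 480 + 144 − 24 + 2 = 362.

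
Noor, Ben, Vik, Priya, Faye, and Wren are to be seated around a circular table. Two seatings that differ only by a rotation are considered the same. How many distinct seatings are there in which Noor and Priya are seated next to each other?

48

Treat {Noor, Priya} as one unit (2 internal orders) and seat the resulting 5 units around the table: (4)! circular arrangements.
So 2 × (4)! = 2 × 24 = 48.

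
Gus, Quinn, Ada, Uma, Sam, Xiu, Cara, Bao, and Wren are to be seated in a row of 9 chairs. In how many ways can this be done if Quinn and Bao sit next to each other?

80640

Glue Quinn and Bao into one block (2 internal orders), leaving 8 units to arrange in a row.
That gives 2 × 8! = 2 × 40320 = 80640.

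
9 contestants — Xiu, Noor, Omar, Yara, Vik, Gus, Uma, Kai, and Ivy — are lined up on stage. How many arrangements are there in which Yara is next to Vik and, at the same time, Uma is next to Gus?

20160

Treat {Yara,Vik} as one block (2 orders) and {Uma,Gus} as another (2 orders).
That leaves 7 units to arrange: 2 × 2 × 7! = 4 × 5040 = 20160.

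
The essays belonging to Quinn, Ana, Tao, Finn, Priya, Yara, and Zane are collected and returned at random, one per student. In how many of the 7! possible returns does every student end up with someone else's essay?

1854

Count assignments avoiding every fixed point. For any j of the 7 students fixed to their own essay, the other 7−j can be arranged in (7−j)! ways.
By inclusion–exclusion this is Σ_{j=0}^{7} (−1)^j C(7,j)·(7−j)!.
Computing: 5040 − 5040 + 2520 − 840 + 210 − 42 + 7 − 1 = 1854.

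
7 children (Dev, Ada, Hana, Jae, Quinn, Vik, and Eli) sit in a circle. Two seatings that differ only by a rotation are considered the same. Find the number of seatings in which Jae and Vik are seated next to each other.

240

Treat {Jae, Vik} as one unit (2 internal orders) and seat the resulting 6 units around the table: (5)! circular arrangements.
So 2 × (5)! = 2 × 120 = 240.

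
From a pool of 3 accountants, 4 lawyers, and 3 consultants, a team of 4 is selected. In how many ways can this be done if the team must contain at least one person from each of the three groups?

Total 4-person selections from all 10: C(10,4) = 210.
Subtract selections that omit an entire group: no accountants → C(7,4) = 35; no lawyers → C(6,4) = 15; no consultants → C(7,4) = 35.
Add back selections omitting two groups (i.e. drawn from a single group): C(3,4) + C(4,4) + C(3,4) = 1.
By inclusion–exclusion: 210 − 85 + 1 = 126.

126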